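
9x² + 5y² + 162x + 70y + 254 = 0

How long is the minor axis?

Group: 9(x² + 18x) + 5(y² + 14y) = -254
9(x + 9)² + 5(y + 7)² = -254 + 729 + 245 = 720
Divide by 720: (x + 9)²/80 + (y + 7)²/144 = 1
Ellipse, center (-9, -7), major axis vertical; a² = 144, b² = 80.
b² = 80 so b = 4√5; the minor axis has length 2b = 8√5.

8√5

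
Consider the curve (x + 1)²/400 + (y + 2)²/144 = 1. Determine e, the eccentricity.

e = 4/5

Center (-1, -2). The larger denominator 400 sits under the x-term, so the major axis is horizontal; a² = 400, b² = 144.
c² = a² - b² = 256, so c = 16.
e = c/a = 16/20 = 4/5.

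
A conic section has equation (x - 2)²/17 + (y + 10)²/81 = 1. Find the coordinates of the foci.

Center (2, -10). The larger denominator 81 sits under the y-term, so the major axis is vertical; a² = 81, b² = 17.
c² = a² - b² = 81 - 17 = 64, so c = 8.
Foci lie on the vertical axis through the center: (h, k ± c).

(2, -18) and (2, -2)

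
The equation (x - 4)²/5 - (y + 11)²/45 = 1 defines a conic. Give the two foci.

(4 - 5√2, -11) and (4 + 5√2, -11)

Center (4, -11). The positive term is the x-term, so the transverse axis is horizontal; a² = 5, b² = 45.
c² = a² + b² = 5 + 45 = 50, so c = 5√2.
Foci lie on the horizontal axis through the center: (h ± c, k).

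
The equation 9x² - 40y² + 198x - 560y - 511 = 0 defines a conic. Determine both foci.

(-11, -14) and (-11, 0)

Group the x- and y-terms: 9(x² + 22x) -40(y² + 14y) = 511
Complete the square: 9(x + 11)² -40(y + 7)² = 511 + 1089 - 1960 = -360
Divide through by -360 to get (y + 7)²/9 - (x + 11)²/40 = 1.
Hyperbola, center (-11, -7), transverse axis vertical; a² = 9, b² = 40.
c² = a² + b² = 9 + 40 = 49, so c = 7.
Foci lie on the vertical axis through the center: (h, k ± c).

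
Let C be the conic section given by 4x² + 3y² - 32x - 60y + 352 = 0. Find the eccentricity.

e = 1/2

Collect terms: 4(x² - 8x) + 3(y² - 20y) = -352
Complete the square: 4(x - 4)² + 3(y - 10)² = -352 + 64 + 300 = 12
Divide through by 12 to get (x - 4)²/3 + (y - 10)²/4 = 1.
Ellipse, center (4, 10), major axis vertical; a² = 4, b² = 3.
c² = a² - b² = 1, so c = 1.
e = c/a = 1/2.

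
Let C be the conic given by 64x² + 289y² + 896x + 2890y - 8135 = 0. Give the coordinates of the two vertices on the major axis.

(-24, -5) and (10, -5)

Group the x- and y-terms: 64(x² + 14x) + 289(y² + 10y) = 8135
Complete the square in x and y: 64(x + 7)² + 289(y + 5)² = 8135 + 3136 + 7225 = 18496
Dividing both sides by 18496: (x + 7)²/289 + (y + 5)²/64 = 1
Ellipse, center (-7, -5), major axis horizontal; a² = 289, b² = 64.
a = 17. Vertices at (h ± a, k).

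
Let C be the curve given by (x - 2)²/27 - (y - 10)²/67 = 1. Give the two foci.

Center (2, 10). The positive term is the x-term, so the transverse axis is horizontal; a² = 27, b² = 67.
c² = a² + b² = 27 + 67 = 94, so c = √94.
Foci lie on the horizontal axis through the center: (h ± c, k).

(2 - √94, 10) and (2 + √94, 10)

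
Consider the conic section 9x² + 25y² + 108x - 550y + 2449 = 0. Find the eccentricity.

9(x² + 12x) + 25(y² - 22y) = -2449
Complete the square in x and y: 9(x + 6)² + 25(y - 11)² = -2449 + 324 + 3025 = 900
Dividing both sides by 900: (x + 6)²/100 + (y - 11)²/36 = 1
Ellipse, center (-6, 11), major axis horizontal; a² = 100, b² = 36.
c² = a² - b² = 64, so c = 8.
e = c/a = 8/10 = 4/5.

e = 4/5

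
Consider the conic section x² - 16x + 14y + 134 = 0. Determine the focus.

Only x is squared. Complete the square in x: (x - 8)² = -14(y + 5).
Vertex (8, -5); 4p = -14 so p = -7/2. Opens down.
Focus is p units from the vertex along the axis: (h, k + p).

(8, -17/2)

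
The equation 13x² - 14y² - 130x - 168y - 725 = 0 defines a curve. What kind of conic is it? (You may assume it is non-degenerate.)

No xy term. Coefficients of x² and y² are A = 13, C = -14.
A and C have opposite signs ⇒ hyperbola.

hyperbola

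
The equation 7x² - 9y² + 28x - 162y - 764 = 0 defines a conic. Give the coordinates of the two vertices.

(-5, -9) and (1, -9)

7(x² + 4x) -9(y² + 18y) = 764
Complete the square in x and y: 7(x + 2)² -9(y + 9)² = 764 + 28 - 729 = 63
Divide through by 63 to get (x + 2)²/9 - (y + 9)²/7 = 1.
Hyperbola, center (-2, -9), transverse axis horizontal; a² = 9, b² = 7.
a = 3. Vertices at (h ± a, k).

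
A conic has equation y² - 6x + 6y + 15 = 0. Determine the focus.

(5/2, -3)

Only y is squared. Complete the square in y: (y + 3)² = 6(x - 1).
Vertex (1, -3); 4p = 6 so p = 3/2. Opens right.
Focus is p units from the vertex along the axis: (h + p, k).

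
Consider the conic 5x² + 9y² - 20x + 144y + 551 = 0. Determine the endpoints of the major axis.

5(x² - 4x) + 9(y² + 16y) = -551
Completing the square gives 5(x - 2)² + 9(y + 8)² = -551 + 20 + 576 = 45.
Dividing both sides by 45: (x - 2)²/9 + (y + 8)²/5 = 1
Ellipse, center (2, -8), major axis horizontal; a² = 9, b² = 5.
a = 3. Vertices at (h ± a, k).

(-1, -8) and (5, -8)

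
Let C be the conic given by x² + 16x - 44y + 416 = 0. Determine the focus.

Only x is squared. Complete the square in x: (x + 8)² = 44(y - 8).
Vertex (-8, 8); 4p = 44 so p = 11. Opens up.
Focus is p units from the vertex along the axis: (h, k + p).

(-8, 19)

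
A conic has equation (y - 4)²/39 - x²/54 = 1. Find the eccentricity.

Center (0, 4). The positive term is the y-term, so the transverse axis is vertical; a² = 39, b² = 54.
c² = a² + b² = 93, so c = √93.
e = c/a = √93/√39 = √403/13.

e = √403/13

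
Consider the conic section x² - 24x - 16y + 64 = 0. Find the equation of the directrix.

y = -9

Only x is squared. Complete the square in x: (x - 12)² = 16(y + 5).
Vertex (12, -5); 4p = 16 so p = 4. Opens up.
Directrix is the horizontal line y = k − p = -5 − (4) = -9.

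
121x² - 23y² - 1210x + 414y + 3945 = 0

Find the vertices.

(5, -2) and (5, 20)

121(x² - 10x) -23(y² - 18y) = -3945
Completing the square gives 121(x - 5)² -23(y - 9)² = -3945 + 3025 - 1863 = -2783.
Divide by -2783: (y - 9)²/121 - (x - 5)²/23 = 1
Hyperbola, center (5, 9), transverse axis vertical; a² = 121, b² = 23.
a = 11. Vertices at (h, k ± a).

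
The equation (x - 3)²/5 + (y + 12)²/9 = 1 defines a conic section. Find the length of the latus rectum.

10/3

Center (3, -12). The larger denominator 9 sits under the y-term, so the major axis is vertical; a² = 9, b² = 5.
Latus rectum length = 2b²/a = 2·5/3 = 10/3.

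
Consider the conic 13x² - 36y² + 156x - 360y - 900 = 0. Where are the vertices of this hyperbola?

13(x² + 12x) -36(y² + 10y) = 900
13(x + 6)² -36(y + 5)² = 900 + 468 - 900 = 468
Divide through by 468 to get (x + 6)²/36 - (y + 5)²/13 = 1.
Hyperbola, center (-6, -5), transverse axis horizontal; a² = 36, b² = 13.
a = 6. Vertices at (h ± a, k).

(-12, -5) and (0, -5)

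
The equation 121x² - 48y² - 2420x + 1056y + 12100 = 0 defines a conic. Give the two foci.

Rearranging, 121(x² - 20x) -48(y² - 22y) = -12100.
Complete the square: 121(x - 10)² -48(y - 11)² = -12100 + 12100 - 5808 = -5808
Divide through by -5808 to get (y - 11)²/121 - (x - 10)²/48 = 1.
Hyperbola, center (10, 11), transverse axis vertical; a² = 121, b² = 48.
c² = a² + b² = 121 + 48 = 169, so c = 13.
Foci lie on the vertical axis through the center: (h, k ± c).

(10, -2) and (10, 24)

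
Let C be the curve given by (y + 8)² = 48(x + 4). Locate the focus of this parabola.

Vertex (-4, -8); 4p = 48 so p = 12. Opens right.
Focus is p units from the vertex along the axis: (h + p, k).

(8, -8)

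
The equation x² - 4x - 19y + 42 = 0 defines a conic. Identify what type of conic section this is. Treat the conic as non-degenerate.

parabola

No xy term. Coefficients of x² and y² are A = 1, C = 0.
Exactly one squared variable ⇒ parabola.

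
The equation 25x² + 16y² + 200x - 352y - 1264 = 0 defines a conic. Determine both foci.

Collect terms: 25(x² + 8x) + 16(y² - 22y) = 1264
Complete the square: 25(x + 4)² + 16(y - 11)² = 1264 + 400 + 1936 = 3600
Dividing both sides by 3600: (x + 4)²/144 + (y - 11)²/225 = 1
Ellipse, center (-4, 11), major axis vertical; a² = 225, b² = 144.
c² = a² - b² = 225 - 144 = 81, so c = 9.
Foci lie on the vertical axis through the center: (h, k ± c).

(-4, 2) and (-4, 20)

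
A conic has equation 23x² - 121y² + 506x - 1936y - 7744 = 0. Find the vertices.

23(x² + 22x) -121(y² + 16y) = 7744
23(x + 11)² -121(y + 8)² = 7744 + 2783 - 7744 = 2783
Dividing both sides by 2783: (x + 11)²/121 - (y + 8)²/23 = 1
Hyperbola, center (-11, -8), transverse axis horizontal; a² = 121, b² = 23.
a = 11. Vertices at (h ± a, k).

(-22, -8) and (0, -8)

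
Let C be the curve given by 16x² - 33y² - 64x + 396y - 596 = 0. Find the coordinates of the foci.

(2, -1) and (2, 13)

16(x² - 4x) -33(y² - 12y) = 596
Complete the square in x and y: 16(x - 2)² -33(y - 6)² = 596 + 64 - 1188 = -528
Dividing both sides by -528: (y - 6)²/16 - (x - 2)²/33 = 1
Hyperbola, center (2, 6), transverse axis vertical; a² = 16, b² = 33.
c² = a² + b² = 16 + 33 = 49, so c = 7.
Foci lie on the vertical axis through the center: (h, k ± c).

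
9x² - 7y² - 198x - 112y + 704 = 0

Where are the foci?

Group: 9(x² - 22x) -7(y² + 16y) = -704
9(x - 11)² -7(y + 8)² = -704 + 1089 - 448 = -63
Dividing both sides by -63: (y + 8)²/9 - (x - 11)²/7 = 1
Hyperbola, center (11, -8), transverse axis vertical; a² = 9, b² = 7.
c² = a² + b² = 9 + 7 = 16, so c = 4.
Foci lie on the vertical axis through the center: (h, k ± c).

(11, -12) and (11, -4)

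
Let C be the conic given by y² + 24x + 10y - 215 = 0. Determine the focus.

Only y is squared. Complete the square in y: (y + 5)² = -24(x - 10).
Vertex (10, -5); 4p = -24 so p = -6. Opens left.
Focus is p units from the vertex along the axis: (h + p, k).

(4, -5)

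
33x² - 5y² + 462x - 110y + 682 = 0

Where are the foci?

(-7 - 2√19, -11) and (-7 + 2√19, -11)

Group the x- and y-terms: 33(x² + 14x) -5(y² + 22y) = -682
Complete the square: 33(x + 7)² -5(y + 11)² = -682 + 1617 - 605 = 330
Divide through by 330 to get (x + 7)²/10 - (y + 11)²/66 = 1.
Hyperbola, center (-7, -11), transverse axis horizontal; a² = 10, b² = 66.
c² = a² + b² = 10 + 66 = 76, so c = 2√19.
Foci lie on the horizontal axis through the center: (h ± c, k).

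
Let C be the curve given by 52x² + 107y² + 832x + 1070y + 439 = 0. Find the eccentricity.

e = √5885/107

Group the x- and y-terms: 52(x² + 16x) + 107(y² + 10y) = -439
Complete the square in x and y: 52(x + 8)² + 107(y + 5)² = -439 + 3328 + 2675 = 5564
Dividing both sides by 5564: (x + 8)²/107 + (y + 5)²/52 = 1
Ellipse, center (-8, -5), major axis horizontal; a² = 107, b² = 52.
c² = a² - b² = 55, so c = √55.
e = c/a = √55/√107 = √5885/107.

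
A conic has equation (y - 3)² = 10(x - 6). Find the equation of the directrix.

x = 7/2

Vertex (6, 3); 4p = 10 so p = 5/2. Opens right.
Directrix is the vertical line x = h − p = 6 − (5/2) = 7/2.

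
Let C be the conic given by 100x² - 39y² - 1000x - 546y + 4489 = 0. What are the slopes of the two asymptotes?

Group the x- and y-terms: 100(x² - 10x) -39(y² + 14y) = -4489
Complete the square in x and y: 100(x - 5)² -39(y + 7)² = -4489 + 2500 - 1911 = -3900
Divide by -3900: (y + 7)²/100 - (x - 5)²/39 = 1
Hyperbola, center (5, -7), transverse axis vertical; a² = 100, b² = 39.
For a vertical hyperbola the asymptotes have slope ±a/b.
Here that is ±10/√39 = ±10√39/39.

10√39/39 and -10√39/39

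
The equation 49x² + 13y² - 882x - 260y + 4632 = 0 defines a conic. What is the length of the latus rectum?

26/7

Collect terms: 49(x² - 18x) + 13(y² - 20y) = -4632
Completing the square gives 49(x - 9)² + 13(y - 10)² = -4632 + 3969 + 1300 = 637.
Dividing both sides by 637: (x - 9)²/13 + (y - 10)²/49 = 1
Ellipse, center (9, 10), major axis vertical; a² = 49, b² = 13.
Latus rectum length = 2b²/a = 2·13/7 = 26/7.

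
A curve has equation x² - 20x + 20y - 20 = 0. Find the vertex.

(10, 6)

Only x is squared. Complete the square in x: (x - 10)² = -20(y - 6).
Vertex (10, 6); 4p = -20 so p = -5. Opens down.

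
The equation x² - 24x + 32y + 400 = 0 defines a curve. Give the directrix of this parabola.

Only x is squared. Complete the square in x: (x - 12)² = -32(y + 8).
Vertex (12, -8); 4p = -32 so p = -8. Opens down.
Directrix is the horizontal line y = k − p = -8 − (-8) = 0.

y = 0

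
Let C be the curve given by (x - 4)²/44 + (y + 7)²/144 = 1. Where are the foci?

Center (4, -7). The larger denominator 144 sits under the y-term, so the major axis is vertical; a² = 144, b² = 44.
c² = a² - b² = 144 - 44 = 100, so c = 10.
Foci lie on the vertical axis through the center: (h, k ± c).

(4, -17) and (4, 3)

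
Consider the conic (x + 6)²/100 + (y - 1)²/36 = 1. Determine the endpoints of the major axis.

Center (-6, 1). The larger denominator 100 sits under the x-term, so the major axis is horizontal; a² = 100, b² = 36.
a = 10. Vertices at (h ± a, k).

(-16, 1) and (4, 1)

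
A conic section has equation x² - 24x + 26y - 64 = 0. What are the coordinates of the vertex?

(12, 8)

Only x is squared. Complete the square in x: (x - 12)² = -26(y - 8).
Vertex (12, 8); 4p = -26 so p = -13/2. Opens down.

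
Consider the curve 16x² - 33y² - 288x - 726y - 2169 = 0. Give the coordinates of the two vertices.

Rearranging, 16(x² - 18x) -33(y² + 22y) = 2169.
16(x - 9)² -33(y + 11)² = 2169 + 1296 - 3993 = -528
Dividing both sides by -528: (y + 11)²/16 - (x - 9)²/33 = 1
Hyperbola, center (9, -11), transverse axis vertical; a² = 16, b² = 33.
a = 4. Vertices at (h, k ± a).

(9, -15) and (9, -7)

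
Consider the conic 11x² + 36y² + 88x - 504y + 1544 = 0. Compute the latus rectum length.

11(x² + 8x) + 36(y² - 14y) = -1544
Complete the square: 11(x + 4)² + 36(y - 7)² = -1544 + 176 + 1764 = 396
Divide by 396: (x + 4)²/36 + (y - 7)²/11 = 1
Ellipse, center (-4, 7), major axis horizontal; a² = 36, b² = 11.
Latus rectum length = 2b²/a = 2·11/6 = 11/3.

11/3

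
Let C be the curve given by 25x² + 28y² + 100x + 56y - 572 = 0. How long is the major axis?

4√7

Collect terms: 25(x² + 4x) + 28(y² + 2y) = 572
Completing the square gives 25(x + 2)² + 28(y + 1)² = 572 + 100 + 28 = 700.
Dividing both sides by 700: (x + 2)²/28 + (y + 1)²/25 = 1
Ellipse, center (-2, -1), major axis horizontal; a² = 28, b² = 25.
a² = 28 so a = 2√7; the major axis has length 2a = 4√7.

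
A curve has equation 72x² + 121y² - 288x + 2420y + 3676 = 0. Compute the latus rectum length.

Group the x- and y-terms: 72(x² - 4x) + 121(y² + 20y) = -3676
Completing the square gives 72(x - 2)² + 121(y + 10)² = -3676 + 288 + 12100 = 8712.
Dividing both sides by 8712: (x - 2)²/121 + (y + 10)²/72 = 1
Ellipse, center (2, -10), major axis horizontal; a² = 121, b² = 72.
Latus rectum length = 2b²/a = 2·72/11 = 144/11.

144/11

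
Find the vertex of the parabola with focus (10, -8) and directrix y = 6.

(10, -1)

The vertex is the midpoint between the focus and the directrix along the axis of symmetry.
Axis is vertical (directrix is horizontal). Vertex y-coordinate = (-8 + 6)/2 = -1; x-coordinate = 10.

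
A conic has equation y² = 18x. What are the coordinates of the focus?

(9/2, 0)

Vertex (0, 0); 4p = 18 so p = 9/2. Opens right.
Focus is p units from the vertex along the axis: (h + p, k).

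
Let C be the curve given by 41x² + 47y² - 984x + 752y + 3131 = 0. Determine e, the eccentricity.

e = √282/47

Group: 41(x² - 24x) + 47(y² + 16y) = -3131
Complete the square: 41(x - 12)² + 47(y + 8)² = -3131 + 5904 + 3008 = 5781
Divide through by 5781 to get (x - 12)²/141 + (y + 8)²/123 = 1.
Ellipse, center (12, -8), major axis horizontal; a² = 141, b² = 123.
c² = a² - b² = 18, so c = 3√2.
e = c/a = 3√2/√141 = √282/47.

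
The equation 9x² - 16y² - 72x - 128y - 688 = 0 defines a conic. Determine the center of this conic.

Group: 9(x² - 8x) -16(y² + 8y) = 688
Complete the square in x and y: 9(x - 4)² -16(y + 4)² = 688 + 144 - 256 = 576
Divide through by 576 to get (x - 4)²/64 - (y + 4)²/36 = 1.
Hyperbola with center (4, -4).

(4, -4)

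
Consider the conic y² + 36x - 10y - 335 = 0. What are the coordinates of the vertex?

(10, 5)

Only y is squared. Complete the square in y: (y - 5)² = -36(x - 10).
Vertex (10, 5); 4p = -36 so p = -9. Opens left.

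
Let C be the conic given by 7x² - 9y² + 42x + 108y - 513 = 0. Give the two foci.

(-11, 6) and (5, 6)

Rearranging, 7(x² + 6x) -9(y² - 12y) = 513.
Complete the square: 7(x + 3)² -9(y - 6)² = 513 + 63 - 324 = 252
Divide through by 252 to get (x + 3)²/36 - (y - 6)²/28 = 1.
Hyperbola, center (-3, 6), transverse axis horizontal; a² = 36, b² = 28.
c² = a² + b² = 36 + 28 = 64, so c = 8.
Foci lie on the horizontal axis through the center: (h ± c, k).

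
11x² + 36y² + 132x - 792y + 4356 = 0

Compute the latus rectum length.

11/3

Collect terms: 11(x² + 12x) + 36(y² - 22y) = -4356
11(x + 6)² + 36(y - 11)² = -4356 + 396 + 4356 = 396
Divide by 396: (x + 6)²/36 + (y - 11)²/11 = 1
Ellipse, center (-6, 11), major axis horizontal; a² = 36, b² = 11.
Latus rectum length = 2b²/a = 2·11/6 = 11/3.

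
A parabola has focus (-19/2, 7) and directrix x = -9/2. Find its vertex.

The vertex is the midpoint between the focus and the directrix along the axis of symmetry.
Axis is horizontal (directrix is vertical). Vertex x-coordinate = (-19/2 + (-9/2))/2 = -7; y-coordinate = 7.

(-7, 7)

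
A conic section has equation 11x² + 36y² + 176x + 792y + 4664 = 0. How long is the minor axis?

2√11

11(x² + 16x) + 36(y² + 22y) = -4664
Complete the square in x and y: 11(x + 8)² + 36(y + 11)² = -4664 + 704 + 4356 = 396
Dividing both sides by 396: (x + 8)²/36 + (y + 11)²/11 = 1
Ellipse, center (-8, -11), major axis horizontal; a² = 36, b² = 11.
b² = 11 so b = √11; the minor axis has length 2b = 2√11.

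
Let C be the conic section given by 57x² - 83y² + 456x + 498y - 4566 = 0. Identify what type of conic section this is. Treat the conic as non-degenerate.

hyperbola

No xy term. Coefficients of x² and y² are A = 57, C = -83.
A and C have opposite signs ⇒ hyperbola.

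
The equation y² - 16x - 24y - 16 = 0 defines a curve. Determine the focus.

Only y is squared. Complete the square in y: (y - 12)² = 16(x + 10).
Vertex (-10, 12); 4p = 16 so p = 4. Opens right.
Focus is p units from the vertex along the axis: (h + p, k).

(-6, 12)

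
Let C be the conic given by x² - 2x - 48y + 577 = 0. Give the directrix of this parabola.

Only x is squared. Complete the square in x: (x - 1)² = 48(y - 12).
Vertex (1, 12); 4p = 48 so p = 12. Opens up.
Directrix is the horizontal line y = k − p = 12 − (12) = 0.

y = 0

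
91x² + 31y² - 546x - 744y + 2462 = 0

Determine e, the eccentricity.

Group: 91(x² - 6x) + 31(y² - 24y) = -2462
Completing the square gives 91(x - 3)² + 31(y - 12)² = -2462 + 819 + 4464 = 2821.
Divide through by 2821 to get (x - 3)²/31 + (y - 12)²/91 = 1.
Ellipse, center (3, 12), major axis vertical; a² = 91, b² = 31.
c² = a² - b² = 60, so c = 2√15.
e = c/a = 2√15/√91 = 2√1365/91.

e = 2√1365/91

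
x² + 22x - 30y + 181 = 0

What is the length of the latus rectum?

Only x is squared. Complete the square in x: (x + 11)² = 30(y - 2).
Vertex (-11, 2); 4p = 30 so p = 15/2. Opens up.
Latus rectum length = |4p| = 30.

30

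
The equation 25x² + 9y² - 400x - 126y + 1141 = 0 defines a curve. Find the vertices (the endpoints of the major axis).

(8, -3) and (8, 17)

25(x² - 16x) + 9(y² - 14y) = -1141
25(x - 8)² + 9(y - 7)² = -1141 + 1600 + 441 = 900
Divide by 900: (x - 8)²/36 + (y - 7)²/100 = 1
Ellipse, center (8, 7), major axis vertical; a² = 100, b² = 36.
a = 10. Vertices at (h, k ± a).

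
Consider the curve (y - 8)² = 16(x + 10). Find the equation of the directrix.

Vertex (-10, 8); 4p = 16 so p = 4. Opens right.
Directrix is the vertical line x = h − p = -10 − (4) = -14.

x = -14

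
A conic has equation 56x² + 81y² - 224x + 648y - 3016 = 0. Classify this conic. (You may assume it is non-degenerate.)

ellipse

No xy term. Coefficients of x² and y² are A = 56, C = 81.
A and C have the same sign but A ≠ C ⇒ ellipse.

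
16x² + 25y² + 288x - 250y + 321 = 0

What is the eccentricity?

e = 3/5

Collect terms: 16(x² + 18x) + 25(y² - 10y) = -321
Complete the square: 16(x + 9)² + 25(y - 5)² = -321 + 1296 + 625 = 1600
Dividing both sides by 1600: (x + 9)²/100 + (y - 5)²/64 = 1
Ellipse, center (-9, 5), major axis horizontal; a² = 100, b² = 64.
c² = a² - b² = 36, so c = 6.
e = c/a = 6/10 = 3/5.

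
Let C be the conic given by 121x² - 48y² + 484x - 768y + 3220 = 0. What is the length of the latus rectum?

Group the x- and y-terms: 121(x² + 4x) -48(y² + 16y) = -3220
121(x + 2)² -48(y + 8)² = -3220 + 484 - 3072 = -5808
Divide by -5808: (y + 8)²/121 - (x + 2)²/48 = 1
Hyperbola, center (-2, -8), transverse axis vertical; a² = 121, b² = 48.
Latus rectum length = 2b²/a = 2·48/11 = 96/11.

96/11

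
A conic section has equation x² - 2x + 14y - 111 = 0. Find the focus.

(1, 9/2)

Only x is squared. Complete the square in x: (x - 1)² = -14(y - 8).
Vertex (1, 8); 4p = -14 so p = -7/2. Opens down.
Focus is p units from the vertex along the axis: (h, k + p).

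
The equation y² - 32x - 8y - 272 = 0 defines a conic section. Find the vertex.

(-9, 4)

Only y is squared. Complete the square in y: (y - 4)² = 32(x + 9).
Vertex (-9, 4); 4p = 32 so p = 8. Opens right.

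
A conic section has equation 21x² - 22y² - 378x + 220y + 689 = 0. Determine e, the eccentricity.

Group the x- and y-terms: 21(x² - 18x) -22(y² - 10y) = -689
Complete the square in x and y: 21(x - 9)² -22(y - 5)² = -689 + 1701 - 550 = 462
Dividing both sides by 462: (x - 9)²/22 - (y - 5)²/21 = 1
Hyperbola, center (9, 5), transverse axis horizontal; a² = 22, b² = 21.
c² = a² + b² = 43, so c = √43.
e = c/a = √43/√22 = √946/22.

e = √946/22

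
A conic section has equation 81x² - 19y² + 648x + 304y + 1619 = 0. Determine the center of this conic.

Group: 81(x² + 8x) -19(y² - 16y) = -1619
Complete the square in x and y: 81(x + 4)² -19(y - 8)² = -1619 + 1296 - 1216 = -1539
Divide by -1539: (y - 8)²/81 - (x + 4)²/19 = 1
Hyperbola with center (-4, 8).

(-4, 8)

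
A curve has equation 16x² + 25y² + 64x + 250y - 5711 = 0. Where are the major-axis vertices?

(-22, -5) and (18, -5)

Collect terms: 16(x² + 4x) + 25(y² + 10y) = 5711
16(x + 2)² + 25(y + 5)² = 5711 + 64 + 625 = 6400
Divide by 6400: (x + 2)²/400 + (y + 5)²/256 = 1
Ellipse, center (-2, -5), major axis horizontal; a² = 400, b² = 256.
a = 20. Vertices at (h ± a, k).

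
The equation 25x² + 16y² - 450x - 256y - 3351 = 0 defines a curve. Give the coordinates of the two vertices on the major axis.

(9, -12) and (9, 28)

Collect terms: 25(x² - 18x) + 16(y² - 16y) = 3351
Completing the square gives 25(x - 9)² + 16(y - 8)² = 3351 + 2025 + 1024 = 6400.
Divide through by 6400 to get (x - 9)²/256 + (y - 8)²/400 = 1.
Ellipse, center (9, 8), major axis vertical; a² = 400, b² = 256.
a = 20. Vertices at (h, k ± a).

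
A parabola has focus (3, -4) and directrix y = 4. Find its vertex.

The vertex is the midpoint between the focus and the directrix along the axis of symmetry.
Axis is vertical (directrix is horizontal). Vertex y-coordinate = (-4 + 4)/2 = 0; x-coordinate = 3.

(3, 0)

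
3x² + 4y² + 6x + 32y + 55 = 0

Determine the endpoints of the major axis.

Collect terms: 3(x² + 2x) + 4(y² + 8y) = -55
Complete the square in x and y: 3(x + 1)² + 4(y + 4)² = -55 + 3 + 64 = 12
Divide through by 12 to get (x + 1)²/4 + (y + 4)²/3 = 1.
Ellipse, center (-1, -4), major axis horizontal; a² = 4, b² = 3.
a = 2. Vertices at (h ± a, k).

(-3, -4) and (1, -4)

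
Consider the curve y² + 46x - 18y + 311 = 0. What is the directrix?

x = 13/2

Only y is squared. Complete the square in y: (y - 9)² = -46(x + 5).
Vertex (-5, 9); 4p = -46 so p = -23/2. Opens left.
Directrix is the vertical line x = h − p = -5 − (-23/2) = 13/2.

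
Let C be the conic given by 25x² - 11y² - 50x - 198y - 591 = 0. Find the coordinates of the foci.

(1, -15) and (1, -3)

25(x² - 2x) -11(y² + 18y) = 591
Complete the square in x and y: 25(x - 1)² -11(y + 9)² = 591 + 25 - 891 = -275
Divide by -275: (y + 9)²/25 - (x - 1)²/11 = 1
Hyperbola, center (1, -9), transverse axis vertical; a² = 25, b² = 11.
c² = a² + b² = 25 + 11 = 36, so c = 6.
Foci lie on the vertical axis through the center: (h, k ± c).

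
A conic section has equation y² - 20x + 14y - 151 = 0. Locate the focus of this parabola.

Only y is squared. Complete the square in y: (y + 7)² = 20(x + 10).
Vertex (-10, -7); 4p = 20 so p = 5. Opens right.
Focus is p units from the vertex along the axis: (h + p, k).

(-5, -7)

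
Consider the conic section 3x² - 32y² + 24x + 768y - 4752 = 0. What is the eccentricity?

e = √70/8

3(x² + 8x) -32(y² - 24y) = 4752
3(x + 4)² -32(y - 12)² = 4752 + 48 - 4608 = 192
Divide by 192: (x + 4)²/64 - (y - 12)²/6 = 1
Hyperbola, center (-4, 12), transverse axis horizontal; a² = 64, b² = 6.
c² = a² + b² = 70, so c = √70.
e = c/a = √70/8.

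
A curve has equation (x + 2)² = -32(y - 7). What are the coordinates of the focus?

(-2, -1)

Vertex (-2, 7); 4p = -32 so p = -8. Opens down.
Focus is p units from the vertex along the axis: (h, k + p).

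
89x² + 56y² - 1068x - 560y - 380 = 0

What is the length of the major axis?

Group the x- and y-terms: 89(x² - 12x) + 56(y² - 10y) = 380
Complete the square: 89(x - 6)² + 56(y - 5)² = 380 + 3204 + 1400 = 4984
Dividing both sides by 4984: (x - 6)²/56 + (y - 5)²/89 = 1
Ellipse, center (6, 5), major axis vertical; a² = 89, b² = 56.
a² = 89 so a = √89; the major axis has length 2a = 2√89.

2√89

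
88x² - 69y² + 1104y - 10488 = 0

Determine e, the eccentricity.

Group the x- and y-terms: 88x² -69(y² - 16y) = 10488
Complete the square in x and y: 88x² -69(y - 8)² = 10488 + 0 - 4416 = 6072
Dividing both sides by 6072: x²/69 - (y - 8)²/88 = 1
Hyperbola, center (0, 8), transverse axis horizontal; a² = 69, b² = 88.
c² = a² + b² = 157, so c = √157.
e = c/a = √157/√69 = √10833/69.

e = √10833/69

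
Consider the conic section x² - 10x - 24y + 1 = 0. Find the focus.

(5, 5)

Only x is squared. Complete the square in x: (x - 5)² = 24(y + 1).
Vertex (5, -1); 4p = 24 so p = 6. Opens up.
Focus is p units from the vertex along the axis: (h, k + p).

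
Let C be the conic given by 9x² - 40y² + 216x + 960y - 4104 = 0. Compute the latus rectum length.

Group the x- and y-terms: 9(x² + 24x) -40(y² - 24y) = 4104
Completing the square gives 9(x + 12)² -40(y - 12)² = 4104 + 1296 - 5760 = -360.
Divide through by -360 to get (y - 12)²/9 - (x + 12)²/40 = 1.
Hyperbola, center (-12, 12), transverse axis vertical; a² = 9, b² = 40.
Latus rectum length = 2b²/a = 2·40/3 = 80/3.

80/3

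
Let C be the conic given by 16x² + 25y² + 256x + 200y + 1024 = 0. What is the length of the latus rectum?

32/5

Group the x- and y-terms: 16(x² + 16x) + 25(y² + 8y) = -1024
Complete the square in x and y: 16(x + 8)² + 25(y + 4)² = -1024 + 1024 + 400 = 400
Divide by 400: (x + 8)²/25 + (y + 4)²/16 = 1
Ellipse, center (-8, -4), major axis horizontal; a² = 25, b² = 16.
Latus rectum length = 2b²/a = 2·16/5 = 32/5.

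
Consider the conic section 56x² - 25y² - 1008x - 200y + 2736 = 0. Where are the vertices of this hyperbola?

(4, -4) and (14, -4)

Group: 56(x² - 18x) -25(y² + 8y) = -2736
Completing the square gives 56(x - 9)² -25(y + 4)² = -2736 + 4536 - 400 = 1400.
Divide by 1400: (x - 9)²/25 - (y + 4)²/56 = 1
Hyperbola, center (9, -4), transverse axis horizontal; a² = 25, b² = 56.
a = 5. Vertices at (h ± a, k).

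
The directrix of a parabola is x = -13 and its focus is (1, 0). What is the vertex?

(-6, 0)

The vertex is the midpoint between the focus and the directrix along the axis of symmetry.
Axis is horizontal (directrix is vertical). Vertex x-coordinate = (1 + (-13))/2 = -6; y-coordinate = 0.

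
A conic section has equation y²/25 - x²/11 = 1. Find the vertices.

(0, -5) and (0, 5)

Center (0, 0). The positive term is the y-term, so the transverse axis is vertical; a² = 25, b² = 11.
a = 5. Vertices at (h, k ± a).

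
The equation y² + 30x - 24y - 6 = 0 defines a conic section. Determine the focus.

Only y is squared. Complete the square in y: (y - 12)² = -30(x - 5).
Vertex (5, 12); 4p = -30 so p = -15/2. Opens left.
Focus is p units from the vertex along the axis: (h + p, k).

(-5/2, 12)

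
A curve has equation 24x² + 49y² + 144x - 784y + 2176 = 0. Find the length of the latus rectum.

48/7

Collect terms: 24(x² + 6x) + 49(y² - 16y) = -2176
24(x + 3)² + 49(y - 8)² = -2176 + 216 + 3136 = 1176
Dividing both sides by 1176: (x + 3)²/49 + (y - 8)²/24 = 1
Ellipse, center (-3, 8), major axis horizontal; a² = 49, b² = 24.
Latus rectum length = 2b²/a = 2·24/7 = 48/7.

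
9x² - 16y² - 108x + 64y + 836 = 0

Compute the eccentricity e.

Group: 9(x² - 12x) -16(y² - 4y) = -836
Complete the square: 9(x - 6)² -16(y - 2)² = -836 + 324 - 64 = -576
Divide through by -576 to get (y - 2)²/36 - (x - 6)²/64 = 1.
Hyperbola, center (6, 2), transverse axis vertical; a² = 36, b² = 64.
c² = a² + b² = 100, so c = 10.
e = c/a = 10/6 = 5/3.

e = 5/3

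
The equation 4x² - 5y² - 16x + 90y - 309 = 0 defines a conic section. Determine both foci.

(2, 3) and (2, 15)

Group the x- and y-terms: 4(x² - 4x) -5(y² - 18y) = 309
Complete the square in x and y: 4(x - 2)² -5(y - 9)² = 309 + 16 - 405 = -80
Divide through by -80 to get (y - 9)²/16 - (x - 2)²/20 = 1.
Hyperbola, center (2, 9), transverse axis vertical; a² = 16, b² = 20.
c² = a² + b² = 16 + 20 = 36, so c = 6.
Foci lie on the vertical axis through the center: (h, k ± c).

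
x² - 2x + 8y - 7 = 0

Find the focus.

(1, -1)

Only x is squared. Complete the square in x: (x - 1)² = -8(y - 1).
Vertex (1, 1); 4p = -8 so p = -2. Opens down.
Focus is p units from the vertex along the axis: (h, k + p).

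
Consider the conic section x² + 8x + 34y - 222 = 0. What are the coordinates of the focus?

(-4, -3/2)

Only x is squared. Complete the square in x: (x + 4)² = -34(y - 7).
Vertex (-4, 7); 4p = -34 so p = -17/2. Opens down.
Focus is p units from the vertex along the axis: (h, k + p).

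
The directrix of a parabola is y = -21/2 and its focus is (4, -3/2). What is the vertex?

(4, -6)

The vertex is the midpoint between the focus and the directrix along the axis of symmetry.
Axis is vertical (directrix is horizontal). Vertex y-coordinate = (-3/2 + (-21/2))/2 = -6; x-coordinate = 4.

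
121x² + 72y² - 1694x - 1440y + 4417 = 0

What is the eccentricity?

Group: 121(x² - 14x) + 72(y² - 20y) = -4417
Complete the square: 121(x - 7)² + 72(y - 10)² = -4417 + 5929 + 7200 = 8712
Divide by 8712: (x - 7)²/72 + (y - 10)²/121 = 1
Ellipse, center (7, 10), major axis vertical; a² = 121, b² = 72.
c² = a² - b² = 49, so c = 7.
e = c/a = 7/11.

e = 7/11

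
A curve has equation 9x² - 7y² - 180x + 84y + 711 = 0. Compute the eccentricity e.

Rearranging, 9(x² - 20x) -7(y² - 12y) = -711.
Complete the square: 9(x - 10)² -7(y - 6)² = -711 + 900 - 252 = -63
Divide through by -63 to get (y - 6)²/9 - (x - 10)²/7 = 1.
Hyperbola, center (10, 6), transverse axis vertical; a² = 9, b² = 7.
c² = a² + b² = 16, so c = 4.
e = c/a = 4/3.

e = 4/3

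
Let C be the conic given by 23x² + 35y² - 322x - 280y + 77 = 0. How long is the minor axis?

23(x² - 14x) + 35(y² - 8y) = -77
Complete the square: 23(x - 7)² + 35(y - 4)² = -77 + 1127 + 560 = 1610
Divide through by 1610 to get (x - 7)²/70 + (y - 4)²/46 = 1.
Ellipse, center (7, 4), major axis horizontal; a² = 70, b² = 46.
b² = 46 so b = √46; the minor axis has length 2b = 2√46.

2√46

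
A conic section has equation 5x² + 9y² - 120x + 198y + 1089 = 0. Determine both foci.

(4, -11) and (20, -11)

Collect terms: 5(x² - 24x) + 9(y² + 22y) = -1089
Completing the square gives 5(x - 12)² + 9(y + 11)² = -1089 + 720 + 1089 = 720.
Divide through by 720 to get (x - 12)²/144 + (y + 11)²/80 = 1.
Ellipse, center (12, -11), major axis horizontal; a² = 144, b² = 80.
c² = a² - b² = 144 - 80 = 64, so c = 8.
Foci lie on the horizontal axis through the center: (h ± c, k).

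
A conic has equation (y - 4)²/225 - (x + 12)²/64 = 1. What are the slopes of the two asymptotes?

15/8 and -15/8

Center (-12, 4). The positive term is the y-term, so the transverse axis is vertical; a² = 225, b² = 64.
For a vertical hyperbola the asymptotes have slope ±a/b.
Here that is ±15/8.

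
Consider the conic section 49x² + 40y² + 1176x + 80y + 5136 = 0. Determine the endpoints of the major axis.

Group the x- and y-terms: 49(x² + 24x) + 40(y² + 2y) = -5136
Complete the square: 49(x + 12)² + 40(y + 1)² = -5136 + 7056 + 40 = 1960
Dividing both sides by 1960: (x + 12)²/40 + (y + 1)²/49 = 1
Ellipse, center (-12, -1), major axis vertical; a² = 49, b² = 40.
a = 7. Vertices at (h, k ± a).

(-12, -8) and (-12, 6)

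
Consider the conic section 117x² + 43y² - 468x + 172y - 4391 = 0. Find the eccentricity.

e = √962/39

Group the x- and y-terms: 117(x² - 4x) + 43(y² + 4y) = 4391
Complete the square in x and y: 117(x - 2)² + 43(y + 2)² = 4391 + 468 + 172 = 5031
Divide by 5031: (x - 2)²/43 + (y + 2)²/117 = 1
Ellipse, center (2, -2), major axis vertical; a² = 117, b² = 43.
c² = a² - b² = 74, so c = √74.
e = c/a = √74/3√13 = √962/39.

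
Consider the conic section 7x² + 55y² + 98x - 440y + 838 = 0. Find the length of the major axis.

Collect terms: 7(x² + 14x) + 55(y² - 8y) = -838
Complete the square: 7(x + 7)² + 55(y - 4)² = -838 + 343 + 880 = 385
Divide by 385: (x + 7)²/55 + (y - 4)²/7 = 1
Ellipse, center (-7, 4), major axis horizontal; a² = 55, b² = 7.
a² = 55 so a = √55; the major axis has length 2a = 2√55.

2√55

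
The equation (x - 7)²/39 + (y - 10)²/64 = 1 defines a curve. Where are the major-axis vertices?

(7, 2) and (7, 18)

Center (7, 10). The larger denominator 64 sits under the y-term, so the major axis is vertical; a² = 64, b² = 39.
a = 8. Vertices at (h, k ± a).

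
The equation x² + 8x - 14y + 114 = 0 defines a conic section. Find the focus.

(-4, 21/2)

Only x is squared. Complete the square in x: (x + 4)² = 14(y - 7).
Vertex (-4, 7); 4p = 14 so p = 7/2. Opens up.
Focus is p units from the vertex along the axis: (h, k + p).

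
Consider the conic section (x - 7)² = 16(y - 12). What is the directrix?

y = 8

Vertex (7, 12); 4p = 16 so p = 4. Opens up.
Directrix is the horizontal line y = k − p = 12 − (4) = 8.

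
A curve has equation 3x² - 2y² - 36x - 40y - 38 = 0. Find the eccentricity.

Group the x- and y-terms: 3(x² - 12x) -2(y² + 20y) = 38
Complete the square: 3(x - 6)² -2(y + 10)² = 38 + 108 - 200 = -54
Divide through by -54 to get (y + 10)²/27 - (x - 6)²/18 = 1.
Hyperbola, center (6, -10), transverse axis vertical; a² = 27, b² = 18.
c² = a² + b² = 45, so c = 3√5.
e = c/a = 3√5/3√3 = √15/3.

e = √15/3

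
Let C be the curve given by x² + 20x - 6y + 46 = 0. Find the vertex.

Only x is squared. Complete the square in x: (x + 10)² = 6(y + 9).
Vertex (-10, -9); 4p = 6 so p = 3/2. Opens up.

(-10, -9)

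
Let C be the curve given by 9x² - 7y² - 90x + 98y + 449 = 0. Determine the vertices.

Rearranging, 9(x² - 10x) -7(y² - 14y) = -449.
Complete the square: 9(x - 5)² -7(y - 7)² = -449 + 225 - 343 = -567
Divide through by -567 to get (y - 7)²/81 - (x - 5)²/63 = 1.
Hyperbola, center (5, 7), transverse axis vertical; a² = 81, b² = 63.
a = 9. Vertices at (h, k ± a).

(5, -2) and (5, 16)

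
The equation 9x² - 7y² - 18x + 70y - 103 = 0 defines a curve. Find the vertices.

Group: 9(x² - 2x) -7(y² - 10y) = 103
9(x - 1)² -7(y - 5)² = 103 + 9 - 175 = -63
Divide through by -63 to get (y - 5)²/9 - (x - 1)²/7 = 1.
Hyperbola, center (1, 5), transverse axis vertical; a² = 9, b² = 7.
a = 3. Vertices at (h, k ± a).

(1, 2) and (1, 8)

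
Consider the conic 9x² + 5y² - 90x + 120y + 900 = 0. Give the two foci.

Collect terms: 9(x² - 10x) + 5(y² + 24y) = -900
Complete the square in x and y: 9(x - 5)² + 5(y + 12)² = -900 + 225 + 720 = 45
Dividing both sides by 45: (x - 5)²/5 + (y + 12)²/9 = 1
Ellipse, center (5, -12), major axis vertical; a² = 9, b² = 5.
c² = a² - b² = 9 - 5 = 4, so c = 2.
Foci lie on the vertical axis through the center: (h, k ± c).

(5, -14) and (5, -10)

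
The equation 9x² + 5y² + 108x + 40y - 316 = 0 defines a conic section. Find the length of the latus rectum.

40/3

Group the x- and y-terms: 9(x² + 12x) + 5(y² + 8y) = 316
Completing the square gives 9(x + 6)² + 5(y + 4)² = 316 + 324 + 80 = 720.
Divide through by 720 to get (x + 6)²/80 + (y + 4)²/144 = 1.
Ellipse, center (-6, -4), major axis vertical; a² = 144, b² = 80.
Latus rectum length = 2b²/a = 2·80/12 = 40/3.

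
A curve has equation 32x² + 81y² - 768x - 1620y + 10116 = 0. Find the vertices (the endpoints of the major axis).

(3, 10) and (21, 10)

Group: 32(x² - 24x) + 81(y² - 20y) = -10116
Complete the square: 32(x - 12)² + 81(y - 10)² = -10116 + 4608 + 8100 = 2592
Divide through by 2592 to get (x - 12)²/81 + (y - 10)²/32 = 1.
Ellipse, center (12, 10), major axis horizontal; a² = 81, b² = 32.
a = 9. Vertices at (h ± a, k).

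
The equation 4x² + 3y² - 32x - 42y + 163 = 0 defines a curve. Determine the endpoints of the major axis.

Collect terms: 4(x² - 8x) + 3(y² - 14y) = -163
4(x - 4)² + 3(y - 7)² = -163 + 64 + 147 = 48
Divide through by 48 to get (x - 4)²/12 + (y - 7)²/16 = 1.
Ellipse, center (4, 7), major axis vertical; a² = 16, b² = 12.
a = 4. Vertices at (h, k ± a).

(4, 3) and (4, 11)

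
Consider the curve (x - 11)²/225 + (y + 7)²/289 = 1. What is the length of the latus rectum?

Center (11, -7). The larger denominator 289 sits under the y-term, so the major axis is vertical; a² = 289, b² = 225.
Latus rectum length = 2b²/a = 2·225/17 = 450/17.

450/17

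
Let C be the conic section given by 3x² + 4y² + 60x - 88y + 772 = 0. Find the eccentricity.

e = 1/2

Group the x- and y-terms: 3(x² + 20x) + 4(y² - 22y) = -772
3(x + 10)² + 4(y - 11)² = -772 + 300 + 484 = 12
Dividing both sides by 12: (x + 10)²/4 + (y - 11)²/3 = 1
Ellipse, center (-10, 11), major axis horizontal; a² = 4, b² = 3.
c² = a² - b² = 1, so c = 1.
e = c/a = 1/2.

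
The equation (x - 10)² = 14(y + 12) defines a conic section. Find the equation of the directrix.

Vertex (10, -12); 4p = 14 so p = 7/2. Opens up.
Directrix is the horizontal line y = k − p = -12 − (7/2) = -31/2.

y = -31/2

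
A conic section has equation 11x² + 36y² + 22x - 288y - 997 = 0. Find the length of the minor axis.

Group: 11(x² + 2x) + 36(y² - 8y) = 997
Complete the square in x and y: 11(x + 1)² + 36(y - 4)² = 997 + 11 + 576 = 1584
Dividing both sides by 1584: (x + 1)²/144 + (y - 4)²/44 = 1
Ellipse, center (-1, 4), major axis horizontal; a² = 144, b² = 44.
b² = 44 so b = 2√11; the minor axis has length 2b = 4√11.

4√11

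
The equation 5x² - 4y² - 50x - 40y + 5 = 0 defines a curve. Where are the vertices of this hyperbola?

Collect terms: 5(x² - 10x) -4(y² + 10y) = -5
Complete the square: 5(x - 5)² -4(y + 5)² = -5 + 125 - 100 = 20
Divide by 20: (x - 5)²/4 - (y + 5)²/5 = 1
Hyperbola, center (5, -5), transverse axis horizontal; a² = 4, b² = 5.
a = 2. Vertices at (h ± a, k).

(3, -5) and (7, -5)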